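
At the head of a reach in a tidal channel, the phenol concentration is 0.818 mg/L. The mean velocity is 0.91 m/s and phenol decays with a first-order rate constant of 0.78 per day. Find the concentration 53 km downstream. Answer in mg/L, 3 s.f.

Travel time t = 53 km / 0.91 m/s = 5.3e+04/0.91 = 5.824e+04 s = 0.6741 d.
First-order decay: C = 0.818·exp(−0.78·0.6741) = 0.818·0.5911 = 0.4835 mg/L.

0.484 mg/L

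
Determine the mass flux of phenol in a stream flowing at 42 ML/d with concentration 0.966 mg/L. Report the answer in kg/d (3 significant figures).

42 ML/d = 0.4861 m³/s.
Mass flux = Q·C = 0.4861 m³/s × 0.966 g/m³ = 0.4696 g/s.
= 0.4696 g/s × 86.4 = 40.57 kg/d.

40.6 kg/d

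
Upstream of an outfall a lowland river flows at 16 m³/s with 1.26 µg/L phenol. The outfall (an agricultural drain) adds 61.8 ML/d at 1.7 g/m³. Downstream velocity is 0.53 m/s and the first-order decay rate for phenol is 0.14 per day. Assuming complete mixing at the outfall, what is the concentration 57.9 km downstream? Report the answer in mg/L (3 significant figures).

61.8 ML/d = 0.7153 m³/s.
1.26 µg/L = 0.00126 mg/L.
After complete mixing, C₀ = (0.7153·1.7 + 16·0.00126) / 16.72 = 0.07395 mg/L.
Travel time t = 5.79e+04 m / 0.53 m/s = 1.092e+05 s = 1.264 d.
C = 0.07395·exp(−0.14·1.264) = 0.07395·0.8378 = 0.06195 mg/L.

0.0620 mg/L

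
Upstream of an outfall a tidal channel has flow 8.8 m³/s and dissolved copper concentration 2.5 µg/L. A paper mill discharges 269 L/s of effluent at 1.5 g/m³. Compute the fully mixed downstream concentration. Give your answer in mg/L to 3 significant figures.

0.0469 mg/L

269 L/s = 0.269 m³/s.
2.5 µg/L = 0.0025 mg/L.
Flow-weighted mixing gives C = (0.269·1.5 + 8.8·0.0025) / (0.269 + 8.8) = 0.4255/9.069 = 0.04692 mg/L.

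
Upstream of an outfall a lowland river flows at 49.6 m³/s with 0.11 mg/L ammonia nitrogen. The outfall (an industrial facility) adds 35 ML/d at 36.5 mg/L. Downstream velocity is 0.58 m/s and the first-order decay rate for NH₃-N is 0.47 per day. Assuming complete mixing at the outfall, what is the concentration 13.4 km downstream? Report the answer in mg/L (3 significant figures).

0.357 mg/L

35 ML/d = 0.4051 m³/s.
After complete mixing, C₀ = (0.4051·36.5 + 49.6·0.11) / 50.01 = 0.4048 mg/L.
Travel time t = 1.34e+04 m / 0.58 m/s = 2.31e+04 s = 0.2674 d.
C = 0.4048·exp(−0.47·0.2674) = 0.4048·0.8819 = 0.357 mg/L.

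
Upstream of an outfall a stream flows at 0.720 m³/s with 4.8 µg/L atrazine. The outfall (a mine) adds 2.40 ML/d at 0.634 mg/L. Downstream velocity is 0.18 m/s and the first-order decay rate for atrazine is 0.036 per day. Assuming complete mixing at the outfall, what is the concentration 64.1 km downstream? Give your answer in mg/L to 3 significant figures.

0.0243 mg/L

2.40 ML/d = 0.02778 m³/s.
4.8 µg/L = 0.0048 mg/L.
After complete mixing, C₀ = (0.02778·0.634 + 0.72·0.0048) / 0.7478 = 0.02817 mg/L.
Travel time t = 6.41e+04 m / 0.18 m/s = 3.561e+05 s = 4.122 d.
C = 0.02817·exp(−0.036·4.122) = 0.02817·0.8621 = 0.02429 mg/L.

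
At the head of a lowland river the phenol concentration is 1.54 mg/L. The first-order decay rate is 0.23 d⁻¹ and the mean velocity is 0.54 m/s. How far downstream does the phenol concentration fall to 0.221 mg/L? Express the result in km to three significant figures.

From C = C₀·e^(−kt), t = ln(C₀/C)/k = ln(1.54/0.221)/0.23 = 1.941/0.23 = 8.441 d.
Distance = v·t = 0.54 m/s × 7.293e+05 s = 3.938e+05 m = 393.8 km.

394 km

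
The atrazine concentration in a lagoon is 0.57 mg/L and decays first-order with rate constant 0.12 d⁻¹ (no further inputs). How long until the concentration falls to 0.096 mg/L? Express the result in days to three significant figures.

t = ln(C₀/C)/k = ln(0.57/0.096)/0.12 = 1.781/0.12 = 14.84 d.

14.8 d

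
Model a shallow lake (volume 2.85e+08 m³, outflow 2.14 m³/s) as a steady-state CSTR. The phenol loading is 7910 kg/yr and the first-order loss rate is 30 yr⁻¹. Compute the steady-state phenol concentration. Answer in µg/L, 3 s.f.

Outflow Q = 2.14 m³/s × 3.156e+07 s/yr = 6.753e+07 m³/yr.
Steady-state CSTR mass balance: W = Q·C + k·V·C, so C = W/(Q + kV).
Q + kV = 6.753e+07 + 30·2.85e+08 = 8.618e+09 m³/yr.
C = 7910/8.618e+09 = 9.179e-07 kg/m³ = 0.0009179 mg/L = 0.9179 µg/L.

0.918 µg/L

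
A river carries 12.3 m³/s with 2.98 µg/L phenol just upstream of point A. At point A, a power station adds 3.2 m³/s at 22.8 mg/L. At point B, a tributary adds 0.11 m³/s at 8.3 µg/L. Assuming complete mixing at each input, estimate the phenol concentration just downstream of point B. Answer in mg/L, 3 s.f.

2.98 µg/L = 0.00298 mg/L.
After input A: C = (12.3·0.00298 + 3.2·22.8) / 15.5 = 4.709 mg/L.
8.3 µg/L = 0.0083 mg/L.
After input B: C = (15.5·4.709 + 0.11·0.0083) / 15.61 = 4.676 mg/L.

4.68 mg/L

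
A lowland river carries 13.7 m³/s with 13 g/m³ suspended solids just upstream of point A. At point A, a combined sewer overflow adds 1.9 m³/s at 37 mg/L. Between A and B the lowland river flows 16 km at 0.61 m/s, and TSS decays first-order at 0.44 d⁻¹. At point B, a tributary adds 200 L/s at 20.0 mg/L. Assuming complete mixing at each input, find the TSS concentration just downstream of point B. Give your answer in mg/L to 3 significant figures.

After input A: C = (13.7·13 + 1.9·37) / 15.6 = 15.92 mg/L.
Over the 16 km reach to input B (t = 2.623e+04 s = 0.3036 d), decay gives C = 15.92·exp(−0.44·0.3036) = 13.93 mg/L.
200 L/s = 0.2 m³/s.
After input B: C = (15.6·13.93 + 0.2·20) / 15.8 = 14.01 mg/L.

14.0 mg/L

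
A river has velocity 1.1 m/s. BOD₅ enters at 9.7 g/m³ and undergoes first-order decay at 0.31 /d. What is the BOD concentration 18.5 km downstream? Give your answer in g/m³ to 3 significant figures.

Travel time t = 18.5 km / 1.1 m/s = 1.85e+04/1.1 = 1.682e+04 s = 0.1947 d.
First-order decay: C = 9.7·exp(−0.31·0.1947) = 9.7·0.9414 = 9.132 g/m³.

9.13 g/m³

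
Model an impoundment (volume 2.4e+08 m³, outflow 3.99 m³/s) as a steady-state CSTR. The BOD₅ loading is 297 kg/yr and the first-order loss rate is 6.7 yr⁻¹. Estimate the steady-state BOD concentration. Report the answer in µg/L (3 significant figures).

Outflow Q = 3.99 m³/s × 3.156e+07 s/yr = 1.259e+08 m³/yr.
Steady-state CSTR mass balance: W = Q·C + k·V·C, so C = W/(Q + kV).
Q + kV = 1.259e+08 + 6.7·2.4e+08 = 1.734e+09 m³/yr.
C = 297/1.734e+09 = 1.713e-07 kg/m³ = 0.0001713 mg/L = 0.1713 µg/L.

0.171 µg/L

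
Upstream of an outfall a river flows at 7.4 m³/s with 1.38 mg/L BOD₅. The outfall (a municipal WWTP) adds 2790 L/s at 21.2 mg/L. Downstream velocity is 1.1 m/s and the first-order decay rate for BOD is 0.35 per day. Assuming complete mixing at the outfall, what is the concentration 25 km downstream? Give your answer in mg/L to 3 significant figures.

2790 L/s = 2.79 m³/s.
After complete mixing, C₀ = (2.79·21.2 + 7.4·1.38) / 10.19 = 6.807 mg/L.
Travel time t = 2.5e+04 m / 1.1 m/s = 2.273e+04 s = 0.263 d.
C = 6.807·exp(−0.35·0.263) = 6.807·0.912 = 6.208 mg/L.

6.21 mg/L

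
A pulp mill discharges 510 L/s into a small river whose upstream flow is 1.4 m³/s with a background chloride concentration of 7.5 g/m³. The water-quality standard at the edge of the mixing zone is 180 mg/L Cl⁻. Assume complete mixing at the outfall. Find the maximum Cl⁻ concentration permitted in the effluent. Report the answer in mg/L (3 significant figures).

510 L/s = 0.51 m³/s.
Mass balance: 180·1.91 = 0.51·Cₑ + 1.4·7.5.
Cₑ = (343.8 − 10.5) / 0.51 = 653.5 mg/L.

654 mg/L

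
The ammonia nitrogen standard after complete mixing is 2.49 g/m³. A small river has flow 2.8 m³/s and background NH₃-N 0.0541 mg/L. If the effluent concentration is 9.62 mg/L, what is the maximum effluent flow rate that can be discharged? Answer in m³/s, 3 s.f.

Mass balance at complete mixing: C_std·(Q_w + Q_r) = Q_w·C_e + Q_r·C_b.
Rearranging, Q_w = Q_r·(C_std − C_b)/(C_e − C_std) = 2.8·(2.49 − 0.0541) / (9.62 − 2.49) = 0.9566 m³/s.

0.957 m³/s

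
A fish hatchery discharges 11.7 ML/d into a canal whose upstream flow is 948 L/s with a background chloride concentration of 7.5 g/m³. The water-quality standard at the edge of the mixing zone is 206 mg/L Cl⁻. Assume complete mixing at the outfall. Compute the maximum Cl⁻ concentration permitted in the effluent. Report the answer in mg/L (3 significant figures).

1600 mg/L

11.7 ML/d = 0.1354 m³/s.
948 L/s = 0.948 m³/s.
Mass balance: 206·1.083 = 0.1354·Cₑ + 0.948·7.5.
Cₑ = (223.2 − 7.11) / 0.1354 = 1596 mg/L.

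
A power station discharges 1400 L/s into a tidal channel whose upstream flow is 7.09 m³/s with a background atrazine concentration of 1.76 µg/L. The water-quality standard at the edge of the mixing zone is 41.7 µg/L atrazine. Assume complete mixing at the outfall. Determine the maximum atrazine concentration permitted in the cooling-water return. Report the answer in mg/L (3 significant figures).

0.244 mg/L

1400 L/s = 1.4 m³/s.
1.76 µg/L = 0.00176 mg/L.
41.7 µg/L = 0.0417 mg/L.
Mass balance: 0.0417·8.49 = 1.4·Cₑ + 7.09·0.00176.
Cₑ = (0.354 − 0.01248) / 1.4 = 0.244 mg/L.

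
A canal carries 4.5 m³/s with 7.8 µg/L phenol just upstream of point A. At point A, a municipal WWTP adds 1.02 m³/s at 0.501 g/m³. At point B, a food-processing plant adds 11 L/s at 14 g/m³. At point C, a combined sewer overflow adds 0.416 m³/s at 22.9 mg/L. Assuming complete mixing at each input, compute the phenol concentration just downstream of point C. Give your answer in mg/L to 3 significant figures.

7.8 µg/L = 0.0078 mg/L.
After input A: C = (4.5·0.0078 + 1.02·0.501) / 5.52 = 0.09893 mg/L.
11 L/s = 0.011 m³/s.
After input B: C = (5.52·0.09893 + 0.011·14) / 5.531 = 0.1266 mg/L.
After input C: C = (5.531·0.1266 + 0.416·22.9) / 5.947 = 1.72 mg/L.

1.72 mg/L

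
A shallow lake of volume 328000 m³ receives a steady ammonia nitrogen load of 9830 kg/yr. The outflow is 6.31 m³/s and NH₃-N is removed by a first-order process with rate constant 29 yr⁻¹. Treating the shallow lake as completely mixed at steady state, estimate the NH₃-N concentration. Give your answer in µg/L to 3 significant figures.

47.1 µg/L

Outflow Q = 6.31 m³/s × 3.156e+07 s/yr = 1.991e+08 m³/yr.
Steady-state CSTR mass balance: W = Q·C + k·V·C, so C = W/(Q + kV).
Q + kV = 1.991e+08 + 29·328000 = 2.086e+08 m³/yr.
C = 9830/2.086e+08 = 4.711e-05 kg/m³ = 0.04711 mg/L = 47.11 µg/L.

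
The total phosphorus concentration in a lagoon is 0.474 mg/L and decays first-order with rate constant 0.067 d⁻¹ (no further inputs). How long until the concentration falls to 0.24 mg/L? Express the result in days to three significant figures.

t = ln(C₀/C)/k = ln(0.474/0.24)/0.067 = 0.6806/0.067 = 10.16 d.

10.2 d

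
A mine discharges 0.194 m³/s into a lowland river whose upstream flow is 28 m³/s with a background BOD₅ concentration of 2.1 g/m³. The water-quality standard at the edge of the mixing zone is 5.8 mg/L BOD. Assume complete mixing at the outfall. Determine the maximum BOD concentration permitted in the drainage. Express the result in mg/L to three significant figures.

540 mg/L

Mass balance: 5.8·28.19 = 0.194·Cₑ + 28·2.1.
Cₑ = (163.5 − 58.8) / 0.194 = 539.8 mg/L.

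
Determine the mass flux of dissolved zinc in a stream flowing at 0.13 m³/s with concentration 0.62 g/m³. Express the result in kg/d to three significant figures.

Mass flux = Q·C = 0.13 m³/s × 0.62 g/m³ = 0.0806 g/s.
= 0.0806 g/s × 86.4 = 6.964 kg/d.

6.96 kg/d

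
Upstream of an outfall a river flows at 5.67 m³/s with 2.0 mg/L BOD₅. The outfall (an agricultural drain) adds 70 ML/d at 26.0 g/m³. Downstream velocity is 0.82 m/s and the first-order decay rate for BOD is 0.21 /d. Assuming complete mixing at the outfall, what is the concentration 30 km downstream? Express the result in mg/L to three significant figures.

4.58 mg/L

70 ML/d = 0.8102 m³/s.
After complete mixing, C₀ = (0.8102·26 + 5.67·2) / 6.48 = 5.001 mg/L.
Travel time t = 3e+04 m / 0.82 m/s = 3.659e+04 s = 0.4234 d.
C = 5.001·exp(−0.21·0.4234) = 5.001·0.9149 = 4.575 mg/L.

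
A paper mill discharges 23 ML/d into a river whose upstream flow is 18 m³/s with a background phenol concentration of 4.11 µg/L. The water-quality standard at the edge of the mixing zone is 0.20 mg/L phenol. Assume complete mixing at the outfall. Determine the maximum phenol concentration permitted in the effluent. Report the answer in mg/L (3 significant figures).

23 ML/d = 0.2662 m³/s.
4.11 µg/L = 0.00411 mg/L.
Mass balance: 0.2·18.27 = 0.2662·Cₑ + 18·0.00411.
Cₑ = (3.653 − 0.07398) / 0.2662 = 13.45 mg/L.

13.4 mg/L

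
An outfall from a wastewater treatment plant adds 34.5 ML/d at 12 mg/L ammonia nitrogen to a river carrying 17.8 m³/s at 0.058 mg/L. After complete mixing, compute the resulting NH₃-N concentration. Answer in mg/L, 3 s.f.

34.5 ML/d = 0.3993 m³/s.
Flow-weighted mixing gives C = (0.3993·12 + 17.8·0.058) / (0.3993 + 17.8) = 5.824/18.2 = 0.32 mg/L.

0.320 mg/L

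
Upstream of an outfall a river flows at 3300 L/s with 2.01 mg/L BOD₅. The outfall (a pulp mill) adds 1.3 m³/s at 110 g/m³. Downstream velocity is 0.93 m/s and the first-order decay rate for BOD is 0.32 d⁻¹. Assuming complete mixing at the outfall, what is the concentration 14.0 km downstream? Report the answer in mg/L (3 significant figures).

3300 L/s = 3.3 m³/s.
After complete mixing, C₀ = (1.3·110 + 3.3·2.01) / 4.6 = 32.53 mg/L.
Travel time t = 1.4e+04 m / 0.93 m/s = 1.505e+04 s = 0.1742 d.
C = 32.53·exp(−0.32·0.1742) = 32.53·0.9458 = 30.76 mg/L.

30.8 mg/L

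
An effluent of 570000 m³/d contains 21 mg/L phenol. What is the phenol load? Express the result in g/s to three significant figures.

139 g/s

570000 m³/d = 6.597 m³/s.
Mass flux = Q·C = 6.597 m³/s × 21 g/m³ = 138.5 g/s.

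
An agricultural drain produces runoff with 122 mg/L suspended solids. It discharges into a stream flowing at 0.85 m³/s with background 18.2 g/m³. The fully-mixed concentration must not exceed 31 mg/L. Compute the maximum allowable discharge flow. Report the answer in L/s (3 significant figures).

120 L/s

Mass balance at complete mixing: C_std·(Q_w + Q_r) = Q_w·C_e + Q_r·C_b.
Rearranging, Q_w = Q_r·(C_std − C_b)/(C_e − C_std) = 0.85·(31 − 18.2) / (122 − 31) = 0.1196 m³/s.
= 119.6 L/s.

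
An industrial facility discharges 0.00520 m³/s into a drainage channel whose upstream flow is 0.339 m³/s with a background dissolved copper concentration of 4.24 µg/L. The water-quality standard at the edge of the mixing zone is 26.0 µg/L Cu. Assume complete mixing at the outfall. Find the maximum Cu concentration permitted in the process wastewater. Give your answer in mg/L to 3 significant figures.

1.44 mg/L

4.24 µg/L = 0.00424 mg/L.
26.0 µg/L = 0.026 mg/L.
Mass balance: 0.026·0.3442 = 0.0052·Cₑ + 0.339·0.00424.
Cₑ = (0.008949 − 0.001437) / 0.0052 = 1.445 mg/L.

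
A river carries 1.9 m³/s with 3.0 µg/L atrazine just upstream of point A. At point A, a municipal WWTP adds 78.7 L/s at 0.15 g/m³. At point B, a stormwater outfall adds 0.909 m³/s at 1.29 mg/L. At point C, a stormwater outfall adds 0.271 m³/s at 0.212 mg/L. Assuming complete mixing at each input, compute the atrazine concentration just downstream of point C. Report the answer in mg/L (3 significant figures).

0.395 mg/L

3.0 µg/L = 0.003 mg/L.
78.7 L/s = 0.0787 m³/s.
After input A: C = (1.9·0.003 + 0.0787·0.15) / 1.979 = 0.008847 mg/L.
After input B: C = (1.979·0.008847 + 0.909·1.29) / 2.888 = 0.4121 mg/L.
After input C: C = (2.888·0.4121 + 0.271·0.212) / 3.159 = 0.395 mg/L.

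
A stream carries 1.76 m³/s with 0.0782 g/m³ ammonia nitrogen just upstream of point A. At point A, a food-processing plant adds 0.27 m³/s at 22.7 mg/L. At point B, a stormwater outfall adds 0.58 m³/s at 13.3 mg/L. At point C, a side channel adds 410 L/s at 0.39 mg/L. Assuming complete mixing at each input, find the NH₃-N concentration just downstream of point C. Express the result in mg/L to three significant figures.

After input A: C = (1.76·0.0782 + 0.27·22.7) / 2.03 = 3.087 mg/L.
After input B: C = (2.03·3.087 + 0.58·13.3) / 2.61 = 5.357 mg/L.
410 L/s = 0.41 m³/s.
After input C: C = (2.61·5.357 + 0.41·0.39) / 3.02 = 4.682 mg/L.

4.68 mg/L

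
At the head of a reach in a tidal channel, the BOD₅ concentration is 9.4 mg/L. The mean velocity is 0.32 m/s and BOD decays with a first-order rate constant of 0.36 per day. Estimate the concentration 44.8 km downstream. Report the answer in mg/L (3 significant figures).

5.25 mg/L

Travel time t = 44.8 km / 0.32 m/s = 4.48e+04/0.32 = 1.4e+05 s = 1.62 d.
First-order decay: C = 9.4·exp(−0.36·1.62) = 9.4·0.558 = 5.246 mg/L.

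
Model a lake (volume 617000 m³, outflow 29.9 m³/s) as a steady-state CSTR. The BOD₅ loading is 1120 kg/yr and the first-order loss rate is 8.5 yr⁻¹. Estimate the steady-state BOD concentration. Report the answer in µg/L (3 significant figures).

1.18 µg/L

Outflow Q = 29.9 m³/s × 3.156e+07 s/yr = 9.436e+08 m³/yr.
Steady-state CSTR mass balance: W = Q·C + k·V·C, so C = W/(Q + kV).
Q + kV = 9.436e+08 + 8.5·617000 = 9.488e+08 m³/yr.
C = 1120/9.488e+08 = 1.18e-06 kg/m³ = 0.00118 mg/L = 1.18 µg/L.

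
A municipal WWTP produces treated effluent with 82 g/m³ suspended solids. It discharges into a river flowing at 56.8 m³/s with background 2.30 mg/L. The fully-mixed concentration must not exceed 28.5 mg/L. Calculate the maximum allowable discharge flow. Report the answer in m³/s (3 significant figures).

Mass balance at complete mixing: C_std·(Q_w + Q_r) = Q_w·C_e + Q_r·C_b.
Rearranging, Q_w = Q_r·(C_std − C_b)/(C_e − C_std) = 56.8·(28.5 − 2.3) / (82 − 28.5) = 27.82 m³/s.

27.8 m³/s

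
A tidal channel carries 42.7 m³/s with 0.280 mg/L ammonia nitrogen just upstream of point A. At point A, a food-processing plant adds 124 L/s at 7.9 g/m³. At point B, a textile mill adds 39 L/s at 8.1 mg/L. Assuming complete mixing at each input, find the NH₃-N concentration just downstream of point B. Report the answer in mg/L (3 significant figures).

124 L/s = 0.124 m³/s.
After input A: C = (42.7·0.28 + 0.124·7.9) / 42.82 = 0.3021 mg/L.
39 L/s = 0.039 m³/s.
After input B: C = (42.82·0.3021 + 0.039·8.1) / 42.86 = 0.3092 mg/L.

0.309 mg/L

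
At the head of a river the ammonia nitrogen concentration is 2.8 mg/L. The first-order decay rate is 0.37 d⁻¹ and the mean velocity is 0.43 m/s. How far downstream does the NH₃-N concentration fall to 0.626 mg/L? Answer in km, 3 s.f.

150 km

From C = C₀·e^(−kt), t = ln(C₀/C)/k = ln(2.8/0.626)/0.37 = 1.498/0.37 = 4.049 d.
Distance = v·t = 0.43 m/s × 3.498e+05 s = 1.504e+05 m = 150.4 km.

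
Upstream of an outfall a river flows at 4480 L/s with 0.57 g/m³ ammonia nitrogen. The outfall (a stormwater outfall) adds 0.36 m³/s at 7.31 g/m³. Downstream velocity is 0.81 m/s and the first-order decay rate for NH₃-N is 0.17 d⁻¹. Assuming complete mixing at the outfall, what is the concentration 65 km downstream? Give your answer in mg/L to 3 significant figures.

0.915 mg/L

4480 L/s = 4.48 m³/s.
After complete mixing, C₀ = (0.36·7.31 + 4.48·0.57) / 4.84 = 1.071 mg/L.
Travel time t = 6.5e+04 m / 0.81 m/s = 8.025e+04 s = 0.9288 d.
C = 1.071·exp(−0.17·0.9288) = 1.071·0.8539 = 0.9148 mg/L.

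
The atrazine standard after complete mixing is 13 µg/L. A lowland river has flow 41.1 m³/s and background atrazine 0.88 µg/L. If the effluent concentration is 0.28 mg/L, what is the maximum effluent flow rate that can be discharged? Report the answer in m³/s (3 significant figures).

0.88 µg/L = 0.00088 mg/L.
13 µg/L = 0.013 mg/L.
Mass balance at complete mixing: C_std·(Q_w + Q_r) = Q_w·C_e + Q_r·C_b.
Rearranging, Q_w = Q_r·(C_std − C_b)/(C_e − C_std) = 41.1·(0.013 − 0.00088) / (0.28 − 0.013) = 1.866 m³/s.

1.87 m³/s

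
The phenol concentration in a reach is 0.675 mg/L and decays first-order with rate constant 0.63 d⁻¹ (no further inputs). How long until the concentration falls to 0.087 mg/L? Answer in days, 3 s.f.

3.25 d

t = ln(C₀/C)/k = ln(0.675/0.087)/0.63 = 2.049/0.63 = 3.252 d.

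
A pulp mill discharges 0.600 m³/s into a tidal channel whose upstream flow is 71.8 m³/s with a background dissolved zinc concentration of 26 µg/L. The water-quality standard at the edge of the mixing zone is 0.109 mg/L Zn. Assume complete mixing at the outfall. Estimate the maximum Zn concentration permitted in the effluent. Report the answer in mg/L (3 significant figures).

26 µg/L = 0.026 mg/L.
Mass balance: 0.109·72.4 = 0.6·Cₑ + 71.8·0.026.
Cₑ = (7.892 − 1.867) / 0.6 = 10.04 mg/L.

10.0 mg/L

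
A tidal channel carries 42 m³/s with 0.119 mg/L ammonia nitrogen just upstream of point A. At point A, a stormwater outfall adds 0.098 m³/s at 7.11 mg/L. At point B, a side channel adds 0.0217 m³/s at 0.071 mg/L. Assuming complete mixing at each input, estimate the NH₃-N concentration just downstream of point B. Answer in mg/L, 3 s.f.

0.135 mg/L

After input A: C = (42·0.119 + 0.098·7.11) / 42.1 = 0.1353 mg/L.
After input B: C = (42.1·0.1353 + 0.0217·0.071) / 42.12 = 0.1352 mg/L.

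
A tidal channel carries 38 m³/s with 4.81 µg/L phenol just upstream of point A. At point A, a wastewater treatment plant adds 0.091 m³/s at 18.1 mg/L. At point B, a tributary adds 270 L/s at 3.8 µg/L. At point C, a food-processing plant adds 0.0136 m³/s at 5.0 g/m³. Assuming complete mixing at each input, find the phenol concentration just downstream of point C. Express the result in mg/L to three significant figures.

4.81 µg/L = 0.00481 mg/L.
After input A: C = (38·0.00481 + 0.091·18.1) / 38.09 = 0.04804 mg/L.
270 L/s = 0.27 m³/s.
3.8 µg/L = 0.0038 mg/L.
After input B: C = (38.09·0.04804 + 0.27·0.0038) / 38.36 = 0.04773 mg/L.
After input C: C = (38.36·0.04773 + 0.0136·5) / 38.37 = 0.04948 mg/L.

0.0495 mg/L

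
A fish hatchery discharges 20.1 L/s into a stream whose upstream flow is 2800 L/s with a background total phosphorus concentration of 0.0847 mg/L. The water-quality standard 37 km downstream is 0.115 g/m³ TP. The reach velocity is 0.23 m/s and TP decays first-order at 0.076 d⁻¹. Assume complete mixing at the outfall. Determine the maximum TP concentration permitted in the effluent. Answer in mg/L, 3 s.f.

6.79 mg/L

20.1 L/s = 0.0201 m³/s.
2800 L/s = 2.8 m³/s.
Travel time to the compliance point: t = 3.7e+04/0.23 = 1.609e+05 s = 1.862 d; decay factor exp(−0.076·1.862) = 0.8681.
So the concentration just after mixing may be at most 0.115/0.8681 = 0.1325 mg/L.
Mass balance: 0.1325·2.82 = 0.0201·Cₑ + 2.8·0.0847.
Cₑ = (0.3736 − 0.2372) / 0.0201 = 6.789 mg/L.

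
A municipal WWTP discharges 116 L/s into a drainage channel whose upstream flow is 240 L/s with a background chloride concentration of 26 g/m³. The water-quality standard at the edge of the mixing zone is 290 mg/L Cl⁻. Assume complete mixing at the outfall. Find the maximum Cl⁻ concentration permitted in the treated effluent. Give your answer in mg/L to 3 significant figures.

116 L/s = 0.116 m³/s.
240 L/s = 0.24 m³/s.
Mass balance: 290·0.356 = 0.116·Cₑ + 0.24·26.
Cₑ = (103.2 − 6.24) / 0.116 = 836.2 mg/L.

836 mg/L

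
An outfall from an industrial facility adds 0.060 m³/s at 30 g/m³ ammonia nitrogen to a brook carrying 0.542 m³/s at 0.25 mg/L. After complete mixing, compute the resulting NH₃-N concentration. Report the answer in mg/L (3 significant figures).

3.22 mg/L

By mass balance at complete mixing, C = (0.06·30 + 0.542·0.25) / (0.06 + 0.542) = 1.935/0.602 = 3.215 mg/L.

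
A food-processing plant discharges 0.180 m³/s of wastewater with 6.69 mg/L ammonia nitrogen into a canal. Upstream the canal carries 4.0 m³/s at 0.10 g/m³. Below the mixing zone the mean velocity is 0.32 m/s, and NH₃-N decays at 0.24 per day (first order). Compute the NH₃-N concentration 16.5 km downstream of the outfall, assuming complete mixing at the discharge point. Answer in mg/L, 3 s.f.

0.333 mg/L

After complete mixing, C₀ = (0.18·6.69 + 4·0.1) / 4.18 = 0.3838 mg/L.
Travel time t = 1.65e+04 m / 0.32 m/s = 5.156e+04 s = 0.5968 d.
C = 0.3838·exp(−0.24·0.5968) = 0.3838·0.8666 = 0.3326 mg/L.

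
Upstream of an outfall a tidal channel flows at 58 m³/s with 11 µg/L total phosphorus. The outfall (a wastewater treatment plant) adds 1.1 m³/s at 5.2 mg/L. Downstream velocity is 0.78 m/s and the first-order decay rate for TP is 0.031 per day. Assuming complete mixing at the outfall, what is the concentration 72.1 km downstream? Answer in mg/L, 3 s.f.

0.104 mg/L

11 µg/L = 0.011 mg/L.
After complete mixing, C₀ = (1.1·5.2 + 58·0.011) / 59.1 = 0.1076 mg/L.
Travel time t = 7.21e+04 m / 0.78 m/s = 9.244e+04 s = 1.07 d.
C = 0.1076·exp(−0.031·1.07) = 0.1076·0.9674 = 0.1041 mg/L.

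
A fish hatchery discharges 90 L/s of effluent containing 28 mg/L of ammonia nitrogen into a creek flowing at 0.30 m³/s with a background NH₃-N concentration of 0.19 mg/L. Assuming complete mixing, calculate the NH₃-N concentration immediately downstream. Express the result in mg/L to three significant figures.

90 L/s = 0.09 m³/s.
Conservation of mass across the mixing zone: C = (0.09·28 + 0.3·0.19) / (0.09 + 0.3) = 2.577/0.39 = 6.608 mg/L.

6.61 mg/L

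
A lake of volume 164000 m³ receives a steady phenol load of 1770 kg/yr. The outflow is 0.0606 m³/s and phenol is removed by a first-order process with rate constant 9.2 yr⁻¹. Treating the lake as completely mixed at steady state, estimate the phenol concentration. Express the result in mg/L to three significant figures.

Outflow Q = 0.0606 m³/s × 3.156e+07 s/yr = 1.912e+06 m³/yr.
Steady-state CSTR mass balance: W = Q·C + k·V·C, so C = W/(Q + kV).
Q + kV = 1.912e+06 + 9.2·164000 = 3.421e+06 m³/yr.
C = 1770/3.421e+06 = 0.0005174 kg/m³ = 0.5174 mg/L.

0.517 mg/L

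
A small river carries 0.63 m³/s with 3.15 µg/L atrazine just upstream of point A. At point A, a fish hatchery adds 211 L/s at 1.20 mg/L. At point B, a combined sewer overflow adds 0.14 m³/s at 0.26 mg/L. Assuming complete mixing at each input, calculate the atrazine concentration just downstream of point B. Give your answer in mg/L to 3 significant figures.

0.297 mg/L

3.15 µg/L = 0.00315 mg/L.
211 L/s = 0.211 m³/s.
After input A: C = (0.63·0.00315 + 0.211·1.2) / 0.841 = 0.3034 mg/L.
After input B: C = (0.841·0.3034 + 0.14·0.26) / 0.981 = 0.2972 mg/L.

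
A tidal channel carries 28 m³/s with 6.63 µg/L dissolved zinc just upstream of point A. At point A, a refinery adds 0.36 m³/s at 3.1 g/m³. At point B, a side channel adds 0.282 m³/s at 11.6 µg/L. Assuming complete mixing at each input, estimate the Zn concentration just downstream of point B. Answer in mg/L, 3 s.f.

0.0456 mg/L

6.63 µg/L = 0.00663 mg/L.
After input A: C = (28·0.00663 + 0.36·3.1) / 28.36 = 0.0459 mg/L.
11.6 µg/L = 0.0116 mg/L.
After input B: C = (28.36·0.0459 + 0.282·0.0116) / 28.64 = 0.04556 mg/L.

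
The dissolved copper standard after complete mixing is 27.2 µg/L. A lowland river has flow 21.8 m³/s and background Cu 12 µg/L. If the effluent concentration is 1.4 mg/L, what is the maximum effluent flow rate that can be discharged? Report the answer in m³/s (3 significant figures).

12 µg/L = 0.012 mg/L.
27.2 µg/L = 0.0272 mg/L.
Mass balance at complete mixing: C_std·(Q_w + Q_r) = Q_w·C_e + Q_r·C_b.
Rearranging, Q_w = Q_r·(C_std − C_b)/(C_e − C_std) = 21.8·(0.0272 − 0.012) / (1.4 − 0.0272) = 0.2414 m³/s.

0.241 m³/s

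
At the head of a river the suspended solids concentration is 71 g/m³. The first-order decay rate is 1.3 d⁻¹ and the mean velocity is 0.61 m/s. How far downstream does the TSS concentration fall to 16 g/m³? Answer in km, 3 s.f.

From C = C₀·e^(−kt), t = ln(C₀/C)/k = ln(71/16)/1.3 = 1.49/1.3 = 1.146 d.
Distance = v·t = 0.61 m/s × 9.903e+04 s = 6.041e+04 m = 60.41 km.

60.4 km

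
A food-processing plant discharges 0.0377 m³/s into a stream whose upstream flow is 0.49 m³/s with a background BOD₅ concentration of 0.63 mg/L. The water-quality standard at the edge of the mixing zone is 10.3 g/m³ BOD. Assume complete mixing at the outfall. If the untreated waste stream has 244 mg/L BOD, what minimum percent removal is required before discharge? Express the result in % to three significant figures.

44.3 %

Mass balance: 10.3·0.5277 = 0.0377·Cₑ + 0.49·0.63.
Cₑ = (5.435 − 0.3087) / 0.0377 = 136 mg/L.
Required removal = 1 − 136/244 = 44.27 %.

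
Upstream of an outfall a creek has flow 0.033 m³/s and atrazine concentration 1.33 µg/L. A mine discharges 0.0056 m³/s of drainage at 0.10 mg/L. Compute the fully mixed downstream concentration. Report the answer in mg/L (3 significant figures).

0.0156 mg/L

1.33 µg/L = 0.00133 mg/L.
Conservation of mass across the mixing zone: C = (0.0056·0.1 + 0.033·0.00133) / (0.0056 + 0.033) = 0.0006039/0.0386 = 0.01564 mg/L.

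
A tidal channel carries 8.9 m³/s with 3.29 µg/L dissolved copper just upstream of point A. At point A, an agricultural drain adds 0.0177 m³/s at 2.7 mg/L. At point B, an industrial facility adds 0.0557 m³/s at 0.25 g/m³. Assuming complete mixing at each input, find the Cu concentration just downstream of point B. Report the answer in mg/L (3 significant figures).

0.0101 mg/L

3.29 µg/L = 0.00329 mg/L.
After input A: C = (8.9·0.00329 + 0.0177·2.7) / 8.918 = 0.008642 mg/L.
After input B: C = (8.918·0.008642 + 0.0557·0.25) / 8.973 = 0.01014 mg/L.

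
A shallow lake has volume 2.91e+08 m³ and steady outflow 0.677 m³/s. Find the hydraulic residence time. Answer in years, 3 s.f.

Q = 0.677 m³/s × 3.156e+07 s/yr = 2.136e+07 m³/yr.
Hydraulic residence time τ = V/Q = 2.91e+08/2.136e+07 = 13.62 yr.

13.6 yr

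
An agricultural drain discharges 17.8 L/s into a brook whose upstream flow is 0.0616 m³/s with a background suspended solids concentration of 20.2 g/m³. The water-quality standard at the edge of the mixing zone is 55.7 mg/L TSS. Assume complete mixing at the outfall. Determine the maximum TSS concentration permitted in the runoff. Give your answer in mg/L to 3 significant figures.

17.8 L/s = 0.0178 m³/s.
Mass balance: 55.7·0.0794 = 0.0178·Cₑ + 0.0616·20.2.
Cₑ = (4.423 − 1.244) / 0.0178 = 178.6 mg/L.

179 mg/L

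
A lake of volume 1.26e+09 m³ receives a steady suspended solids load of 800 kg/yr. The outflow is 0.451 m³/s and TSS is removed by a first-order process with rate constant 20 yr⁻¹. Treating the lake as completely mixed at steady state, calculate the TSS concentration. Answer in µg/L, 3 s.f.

Outflow Q = 0.451 m³/s × 3.156e+07 s/yr = 1.423e+07 m³/yr.
Steady-state CSTR mass balance: W = Q·C + k·V·C, so C = W/(Q + kV).
Q + kV = 1.423e+07 + 20·1.26e+09 = 2.521e+10 m³/yr.
C = 800/2.521e+10 = 3.173e-08 kg/m³ = 3.173e-05 mg/L = 0.03173 µg/L.

0.0317 µg/L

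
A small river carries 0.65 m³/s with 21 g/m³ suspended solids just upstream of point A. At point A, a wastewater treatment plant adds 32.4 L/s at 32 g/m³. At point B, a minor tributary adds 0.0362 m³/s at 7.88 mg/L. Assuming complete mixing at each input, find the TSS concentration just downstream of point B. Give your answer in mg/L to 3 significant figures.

32.4 L/s = 0.0324 m³/s.
After input A: C = (0.65·21 + 0.0324·32) / 0.6824 = 21.52 mg/L.
After input B: C = (0.6824·21.52 + 0.0362·7.88) / 0.7186 = 20.84 mg/L.

20.8 mg/L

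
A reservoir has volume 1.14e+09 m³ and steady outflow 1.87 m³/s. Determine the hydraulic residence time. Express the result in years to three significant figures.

19.3 yr

Q = 1.87 m³/s × 3.156e+07 s/yr = 5.901e+07 m³/yr.
Hydraulic residence time τ = V/Q = 1.14e+09/5.901e+07 = 19.32 yr.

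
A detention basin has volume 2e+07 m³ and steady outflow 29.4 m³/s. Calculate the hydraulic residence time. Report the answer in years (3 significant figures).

0.0216 yr

Q = 29.4 m³/s × 3.156e+07 s/yr = 9.278e+08 m³/yr.
Hydraulic residence time τ = V/Q = 2e+07/9.278e+08 = 0.02156 yr.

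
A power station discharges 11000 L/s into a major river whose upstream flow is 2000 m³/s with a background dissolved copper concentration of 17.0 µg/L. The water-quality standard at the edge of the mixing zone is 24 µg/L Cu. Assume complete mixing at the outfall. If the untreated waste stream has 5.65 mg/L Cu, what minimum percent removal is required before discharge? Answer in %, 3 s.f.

11000 L/s = 11 m³/s.
17.0 µg/L = 0.017 mg/L.
24 µg/L = 0.024 mg/L.
Mass balance: 0.024·2011 = 11·Cₑ + 2000·0.017.
Cₑ = (48.26 − 34) / 11 = 1.297 mg/L.
Required removal = 1 − 1.297/5.65 = 77.05 %.

77.0 %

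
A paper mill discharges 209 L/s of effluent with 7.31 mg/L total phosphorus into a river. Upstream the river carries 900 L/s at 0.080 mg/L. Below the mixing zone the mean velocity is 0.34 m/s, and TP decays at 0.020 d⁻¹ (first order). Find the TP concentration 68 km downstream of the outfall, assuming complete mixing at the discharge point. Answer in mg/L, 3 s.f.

1.38 mg/L

209 L/s = 0.209 m³/s.
900 L/s = 0.9 m³/s.
After complete mixing, C₀ = (0.209·7.31 + 0.9·0.08) / 1.109 = 1.443 mg/L.
Travel time t = 6.8e+04 m / 0.34 m/s = 2e+05 s = 2.315 d.
C = 1.443·exp(−0.020·2.315) = 1.443·0.9548 = 1.377 mg/L.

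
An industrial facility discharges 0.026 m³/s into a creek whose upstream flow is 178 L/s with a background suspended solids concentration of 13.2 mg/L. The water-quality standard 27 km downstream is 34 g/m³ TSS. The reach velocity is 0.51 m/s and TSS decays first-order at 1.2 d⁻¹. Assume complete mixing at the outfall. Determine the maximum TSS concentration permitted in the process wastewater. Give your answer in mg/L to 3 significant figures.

466 mg/L

178 L/s = 0.178 m³/s.
Travel time to the compliance point: t = 2.7e+04/0.51 = 5.294e+04 s = 0.6127 d; decay factor exp(−1.2·0.6127) = 0.4794.
So the concentration just after mixing may be at most 34/0.4794 = 70.93 mg/L.
Mass balance: 70.93·0.204 = 0.026·Cₑ + 0.178·13.2.
Cₑ = (14.47 − 2.35) / 0.026 = 466.1 mg/L.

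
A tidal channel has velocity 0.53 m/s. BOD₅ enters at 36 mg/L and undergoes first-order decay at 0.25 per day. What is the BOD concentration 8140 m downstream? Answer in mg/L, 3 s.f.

Travel time t = 8140 m / 0.53 m/s = 8140/0.53 = 1.536e+04 s = 0.1778 d.
First-order decay: C = 36·exp(−0.25·0.1778) = 36·0.9565 = 34.44 mg/L.

34.4 mg/L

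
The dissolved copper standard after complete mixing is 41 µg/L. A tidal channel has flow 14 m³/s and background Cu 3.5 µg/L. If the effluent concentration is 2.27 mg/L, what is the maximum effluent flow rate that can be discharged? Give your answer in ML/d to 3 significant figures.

20.3 ML/d

3.5 µg/L = 0.0035 mg/L.
41 µg/L = 0.041 mg/L.
Mass balance at complete mixing: C_std·(Q_w + Q_r) = Q_w·C_e + Q_r·C_b.
Rearranging, Q_w = Q_r·(C_std − C_b)/(C_e − C_std) = 14·(0.041 − 0.0035) / (2.27 − 0.041) = 0.2355 m³/s.
= 20.35 ML/d.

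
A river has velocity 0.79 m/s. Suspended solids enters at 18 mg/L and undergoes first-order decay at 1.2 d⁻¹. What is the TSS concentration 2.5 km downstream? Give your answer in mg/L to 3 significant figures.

17.2 mg/L

Travel time t = 2.5 km / 0.79 m/s = 2500/0.79 = 3165 s = 0.03663 d.
First-order decay: C = 18·exp(−1.2·0.03663) = 18·0.957 = 17.23 mg/L.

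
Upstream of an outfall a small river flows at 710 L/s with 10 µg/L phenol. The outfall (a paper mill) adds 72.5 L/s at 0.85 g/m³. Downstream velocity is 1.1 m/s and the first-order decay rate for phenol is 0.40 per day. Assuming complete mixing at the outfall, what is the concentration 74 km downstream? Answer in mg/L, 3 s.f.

0.0643 mg/L

72.5 L/s = 0.0725 m³/s.
710 L/s = 0.71 m³/s.
10 µg/L = 0.01 mg/L.
After complete mixing, C₀ = (0.0725·0.85 + 0.71·0.01) / 0.7825 = 0.08783 mg/L.
Travel time t = 7.4e+04 m / 1.1 m/s = 6.727e+04 s = 0.7786 d.
C = 0.08783·exp(−0.40·0.7786) = 0.08783·0.7324 = 0.06432 mg/L.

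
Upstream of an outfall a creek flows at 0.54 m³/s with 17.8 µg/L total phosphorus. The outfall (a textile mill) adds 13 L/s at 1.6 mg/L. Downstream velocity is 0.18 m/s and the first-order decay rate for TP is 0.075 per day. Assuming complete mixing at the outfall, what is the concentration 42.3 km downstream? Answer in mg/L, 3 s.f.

0.0448 mg/L

13 L/s = 0.013 m³/s.
17.8 µg/L = 0.0178 mg/L.
After complete mixing, C₀ = (0.013·1.6 + 0.54·0.0178) / 0.553 = 0.05499 mg/L.
Travel time t = 4.23e+04 m / 0.18 m/s = 2.35e+05 s = 2.72 d.
C = 0.05499·exp(−0.075·2.72) = 0.05499·0.8155 = 0.04485 mg/L.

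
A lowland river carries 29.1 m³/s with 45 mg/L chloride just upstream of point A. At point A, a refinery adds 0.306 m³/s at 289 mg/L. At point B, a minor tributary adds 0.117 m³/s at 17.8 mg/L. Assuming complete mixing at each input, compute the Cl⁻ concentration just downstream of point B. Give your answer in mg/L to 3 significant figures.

47.4 mg/L

After input A: C = (29.1·45 + 0.306·289) / 29.41 = 47.54 mg/L.
After input B: C = (29.41·47.54 + 0.117·17.8) / 29.52 = 47.42 mg/L.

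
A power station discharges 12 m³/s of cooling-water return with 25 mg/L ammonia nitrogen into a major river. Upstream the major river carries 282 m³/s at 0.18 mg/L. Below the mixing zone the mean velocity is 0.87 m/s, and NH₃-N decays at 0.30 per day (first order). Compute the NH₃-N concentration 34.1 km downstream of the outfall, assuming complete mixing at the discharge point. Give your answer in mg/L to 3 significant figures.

After complete mixing, C₀ = (12·25 + 282·0.18) / 294 = 1.193 mg/L.
Travel time t = 3.41e+04 m / 0.87 m/s = 3.92e+04 s = 0.4537 d.
C = 1.193·exp(−0.30·0.4537) = 1.193·0.8728 = 1.041 mg/L.

1.04 mg/L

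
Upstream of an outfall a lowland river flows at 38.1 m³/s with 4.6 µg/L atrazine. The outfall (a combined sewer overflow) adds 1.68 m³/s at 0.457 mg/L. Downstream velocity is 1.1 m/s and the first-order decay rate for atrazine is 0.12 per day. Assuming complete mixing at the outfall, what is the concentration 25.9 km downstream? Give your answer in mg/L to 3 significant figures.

0.0229 mg/L

4.6 µg/L = 0.0046 mg/L.
After complete mixing, C₀ = (1.68·0.457 + 38.1·0.0046) / 39.78 = 0.02371 mg/L.
Travel time t = 2.59e+04 m / 1.1 m/s = 2.355e+04 s = 0.2725 d.
C = 0.02371·exp(−0.12·0.2725) = 0.02371·0.9678 = 0.02294 mg/L.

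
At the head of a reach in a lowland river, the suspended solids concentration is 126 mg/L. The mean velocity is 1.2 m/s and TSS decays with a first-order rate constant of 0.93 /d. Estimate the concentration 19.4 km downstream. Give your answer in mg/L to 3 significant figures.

106 mg/L

Travel time t = 19.4 km / 1.2 m/s = 1.94e+04/1.2 = 1.617e+04 s = 0.1871 d.
First-order decay: C = 126·exp(−0.93·0.1871) = 126·0.8403 = 105.9 mg/L.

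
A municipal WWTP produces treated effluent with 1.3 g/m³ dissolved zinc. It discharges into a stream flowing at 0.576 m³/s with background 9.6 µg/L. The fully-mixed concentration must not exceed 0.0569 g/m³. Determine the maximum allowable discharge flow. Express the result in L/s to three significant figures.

21.9 L/s

9.6 µg/L = 0.0096 mg/L.
Mass balance at complete mixing: C_std·(Q_w + Q_r) = Q_w·C_e + Q_r·C_b.
Rearranging, Q_w = Q_r·(C_std − C_b)/(C_e − C_std) = 0.576·(0.0569 − 0.0096) / (1.3 − 0.0569) = 0.02192 m³/s.
= 21.92 L/s.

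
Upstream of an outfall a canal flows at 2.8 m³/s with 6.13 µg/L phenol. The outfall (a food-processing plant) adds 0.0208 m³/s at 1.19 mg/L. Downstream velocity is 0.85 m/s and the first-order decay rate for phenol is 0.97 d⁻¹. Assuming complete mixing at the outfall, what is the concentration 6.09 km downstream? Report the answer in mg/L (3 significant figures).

0.0137 mg/L

6.13 µg/L = 0.00613 mg/L.
After complete mixing, C₀ = (0.0208·1.19 + 2.8·0.00613) / 2.821 = 0.01486 mg/L.
Travel time t = 6090 m / 0.85 m/s = 7165 s = 0.08292 d.
C = 0.01486·exp(−0.97·0.08292) = 0.01486·0.9227 = 0.01371 mg/L.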